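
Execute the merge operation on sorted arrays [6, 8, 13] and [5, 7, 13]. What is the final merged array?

Merging process:

Compare 6 vs 5: take 5 from right. Merged: [5]
Compare 6 vs 7: take 6 from left. Merged: [5, 6]
Compare 8 vs 7: take 7 from right. Merged: [5, 6, 7]
Compare 8 vs 13: take 8 from left. Merged: [5, 6, 7, 8]
Compare 13 vs 13: take 13 from left. Merged: [5, 6, 7, 8, 13]
Append remaining from right: [13]. Merged: [5, 6, 7, 8, 13, 13]

Final merged array: [5, 6, 7, 8, 13, 13]
Total comparisons: 5

The merged array is [5, 6, 7, 8, 13, 13], requiring 5 comparisons. The merge step runs in O(n) time where n is the total number of elements.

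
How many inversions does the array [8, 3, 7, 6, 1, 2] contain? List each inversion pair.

Finding inversions in [8, 3, 7, 6, 1, 2]:

(0, 1): arr[0]=8 > arr[1]=3
(0, 2): arr[0]=8 > arr[2]=7
(0, 3): arr[0]=8 > arr[3]=6
(0, 4): arr[0]=8 > arr[4]=1
(0, 5): arr[0]=8 > arr[5]=2
(1, 4): arr[1]=3 > arr[4]=1
(1, 5): arr[1]=3 > arr[5]=2
(2, 3): arr[2]=7 > arr[3]=6
(2, 4): arr[2]=7 > arr[4]=1
(2, 5): arr[2]=7 > arr[5]=2
(3, 4): arr[3]=6 > arr[4]=1
(3, 5): arr[3]=6 > arr[5]=2

Total inversions: 12

The array has 12 inversion(s): (0,1), (0,2), (0,3), (0,4), (0,5), (1,4), (1,5), (2,3), (2,4), (2,5), (3,4), (3,5). Each pair (i,j) satisfies i < j and arr[i] > arr[j].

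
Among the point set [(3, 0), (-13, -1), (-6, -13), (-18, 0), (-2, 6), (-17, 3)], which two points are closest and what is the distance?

Computing all pairwise distances among 6 points:

d((3, 0), (-13, -1)) = 16.0312
d((3, 0), (-6, -13)) = 15.8114
d((3, 0), (-18, 0)) = 21.0
d((3, 0), (-2, 6)) = 7.8102
d((3, 0), (-17, 3)) = 20.2237
d((-13, -1), (-6, -13)) = 13.8924
d((-13, -1), (-18, 0)) = 5.099
d((-13, -1), (-2, 6)) = 13.0384
d((-13, -1), (-17, 3)) = 5.6569
d((-6, -13), (-18, 0)) = 17.6918
d((-6, -13), (-2, 6)) = 19.4165
d((-6, -13), (-17, 3)) = 19.4165
d((-18, 0), (-2, 6)) = 17.088
d((-18, 0), (-17, 3)) = 3.1623 <-- minimum
d((-2, 6), (-17, 3)) = 15.2971

Closest pair: (-18, 0) and (-17, 3) with distance 3.1623

The closest pair is (-18, 0) and (-17, 3) with Euclidean distance 3.1623. For 6 points, brute-force pairwise comparison is shown above. For large n, the divide-and-conquer algorithm (sort by x, recurse on halves, check the dividing strip) achieves O(n log n).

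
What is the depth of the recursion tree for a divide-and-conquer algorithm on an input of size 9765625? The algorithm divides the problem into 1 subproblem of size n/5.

For divide and conquer with division factor 5:

Problem sizes at each level:
Level 0: 9765625
Level 1: 1953125
Level 2: 390625
Level 3: 78125
Level 4: 15625
Level 5: 3125
Level 6: 625
Level 7: 125
Level 8: 25
Level 9: 5
Level 10: 1

The root is level 0 and the size-1 base case is level 10 (the tree spans levels 0 through 10, i.e. 11 levels counting the root), so the depth is the number of divisions: log_5(9765625) = 10

The recursion tree depth is log_5(9765625) = 10. At each level, the problem size is divided by 5, so it takes 10 divisions to reduce to a base case of size 1. The algorithm makes 1 recursive call at each level.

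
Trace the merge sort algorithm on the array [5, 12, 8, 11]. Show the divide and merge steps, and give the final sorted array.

Merge sort trace:

Split: [5, 12, 8, 11] -> [5, 12] and [8, 11]
  Split: [5, 12] -> [5] and [12]
  Merge: [5] + [12] -> [5, 12]
  Split: [8, 11] -> [8] and [11]
  Merge: [8] + [11] -> [8, 11]
Merge: [5, 12] + [8, 11] -> [5, 8, 11, 12]

Final sorted array: [5, 8, 11, 12]

The merge sort proceeds by recursively splitting the array and merging sorted halves.
After all merges, the sorted array is [5, 8, 11, 12].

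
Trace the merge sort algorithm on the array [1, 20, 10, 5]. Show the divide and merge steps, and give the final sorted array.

Merge sort trace:

Split: [1, 20, 10, 5] -> [1, 20] and [10, 5]
  Split: [1, 20] -> [1] and [20]
  Merge: [1] + [20] -> [1, 20]
  Split: [10, 5] -> [10] and [5]
  Merge: [10] + [5] -> [5, 10]
Merge: [1, 20] + [5, 10] -> [1, 5, 10, 20]

Final sorted array: [1, 5, 10, 20]

The merge sort proceeds by recursively splitting the array and merging sorted halves.
After all merges, the sorted array is [1, 5, 10, 20].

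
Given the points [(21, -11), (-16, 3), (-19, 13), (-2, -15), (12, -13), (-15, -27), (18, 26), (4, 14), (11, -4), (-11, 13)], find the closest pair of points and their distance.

Computing all pairwise distances among 10 points:

d((21, -11), (-16, 3)) = 39.5601
d((21, -11), (-19, 13)) = 46.6476
d((21, -11), (-2, -15)) = 23.3452
d((21, -11), (12, -13)) = 9.2195
d((21, -11), (-15, -27)) = 39.3954
d((21, -11), (18, 26)) = 37.1214
d((21, -11), (4, 14)) = 30.2324
d((21, -11), (11, -4)) = 12.2066
d((21, -11), (-11, 13)) = 40.0
d((-16, 3), (-19, 13)) = 10.4403
d((-16, 3), (-2, -15)) = 22.8035
d((-16, 3), (12, -13)) = 32.249
d((-16, 3), (-15, -27)) = 30.0167
d((-16, 3), (18, 26)) = 41.0488
d((-16, 3), (4, 14)) = 22.8254
d((-16, 3), (11, -4)) = 27.8927
d((-16, 3), (-11, 13)) = 11.1803
d((-19, 13), (-2, -15)) = 32.7567
d((-19, 13), (12, -13)) = 40.4599
d((-19, 13), (-15, -27)) = 40.1995
d((-19, 13), (18, 26)) = 39.2173
d((-19, 13), (4, 14)) = 23.0217
d((-19, 13), (11, -4)) = 34.4819
d((-19, 13), (-11, 13)) = 8.0 <-- minimum
d((-2, -15), (12, -13)) = 14.1421
d((-2, -15), (-15, -27)) = 17.6918
d((-2, -15), (18, 26)) = 45.618
d((-2, -15), (4, 14)) = 29.6142
d((-2, -15), (11, -4)) = 17.0294
d((-2, -15), (-11, 13)) = 29.4109
d((12, -13), (-15, -27)) = 30.4138
d((12, -13), (18, 26)) = 39.4588
d((12, -13), (4, 14)) = 28.1603
d((12, -13), (11, -4)) = 9.0554
d((12, -13), (-11, 13)) = 34.7131
d((-15, -27), (18, 26)) = 62.434
d((-15, -27), (4, 14)) = 45.1885
d((-15, -27), (11, -4)) = 34.7131
d((-15, -27), (-11, 13)) = 40.1995
d((18, 26), (4, 14)) = 18.4391
d((18, 26), (11, -4)) = 30.8058
d((18, 26), (-11, 13)) = 31.7805
d((4, 14), (11, -4)) = 19.3132
d((4, 14), (-11, 13)) = 15.0333
d((11, -4), (-11, 13)) = 27.8029

Closest pair: (-19, 13) and (-11, 13) with distance 8.0

The closest pair is (-19, 13) and (-11, 13) with Euclidean distance 8.0. For 10 points, brute-force pairwise comparison is shown above. For large n, the divide-and-conquer algorithm (sort by x, recurse on halves, check the dividing strip) achieves O(n log n).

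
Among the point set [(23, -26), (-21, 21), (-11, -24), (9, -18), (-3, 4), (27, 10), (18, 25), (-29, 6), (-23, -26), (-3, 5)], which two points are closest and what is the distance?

Computing all pairwise distances among 10 points:

d((23, -26), (-21, 21)) = 64.3817
d((23, -26), (-11, -24)) = 34.0588
d((23, -26), (9, -18)) = 16.1245
d((23, -26), (-3, 4)) = 39.6989
d((23, -26), (27, 10)) = 36.2215
d((23, -26), (18, 25)) = 51.2445
d((23, -26), (-29, 6)) = 61.0574
d((23, -26), (-23, -26)) = 46.0
d((23, -26), (-3, 5)) = 40.4599
d((-21, 21), (-11, -24)) = 46.0977
d((-21, 21), (9, -18)) = 49.2037
d((-21, 21), (-3, 4)) = 24.7588
d((-21, 21), (27, 10)) = 49.2443
d((-21, 21), (18, 25)) = 39.2046
d((-21, 21), (-29, 6)) = 17.0
d((-21, 21), (-23, -26)) = 47.0425
d((-21, 21), (-3, 5)) = 24.0832
d((-11, -24), (9, -18)) = 20.8806
d((-11, -24), (-3, 4)) = 29.1204
d((-11, -24), (27, 10)) = 50.9902
d((-11, -24), (18, 25)) = 56.9386
d((-11, -24), (-29, 6)) = 34.9857
d((-11, -24), (-23, -26)) = 12.1655
d((-11, -24), (-3, 5)) = 30.0832
d((9, -18), (-3, 4)) = 25.0599
d((9, -18), (27, 10)) = 33.2866
d((9, -18), (18, 25)) = 43.9318
d((9, -18), (-29, 6)) = 44.9444
d((9, -18), (-23, -26)) = 32.9848
d((9, -18), (-3, 5)) = 25.9422
d((-3, 4), (27, 10)) = 30.5941
d((-3, 4), (18, 25)) = 29.6985
d((-3, 4), (-29, 6)) = 26.0768
d((-3, 4), (-23, -26)) = 36.0555
d((-3, 4), (-3, 5)) = 1.0 <-- minimum
d((27, 10), (18, 25)) = 17.4929
d((27, 10), (-29, 6)) = 56.1427
d((27, 10), (-23, -26)) = 61.6117
d((27, 10), (-3, 5)) = 30.4138
d((18, 25), (-29, 6)) = 50.6952
d((18, 25), (-23, -26)) = 65.437
d((18, 25), (-3, 5)) = 29.0
d((-29, 6), (-23, -26)) = 32.5576
d((-29, 6), (-3, 5)) = 26.0192
d((-23, -26), (-3, 5)) = 36.8917

Closest pair: (-3, 4) and (-3, 5) with distance 1.0

The closest pair is (-3, 4) and (-3, 5) with Euclidean distance 1.0. For 10 points, brute-force pairwise comparison is shown above. For large n, the divide-and-conquer algorithm (sort by x, recurse on halves, check the dividing strip) achieves O(n log n).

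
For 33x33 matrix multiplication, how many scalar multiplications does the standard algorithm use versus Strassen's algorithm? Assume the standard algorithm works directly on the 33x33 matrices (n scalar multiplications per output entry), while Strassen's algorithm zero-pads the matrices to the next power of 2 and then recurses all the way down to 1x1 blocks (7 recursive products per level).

Matrix multiplication for 33x33 matrices:

Strassen's algorithm requires power-of-2 dimensions. Pad 33x33 to 64x64 (next power of 2).

Standard algorithm: 33^3 = 35937 multiplications
Strassen's algorithm: 7^(log2(64)) = 7^6 = 117649 multiplications
Difference: 35937 - 117649 = -81712 (Strassen uses MORE here due to padding overhead — for small or just-over-power-of-2 n, padding can outweigh the per-level savings)

Standard: 35937 multiplications (33^3). Strassen: 117649 multiplications (7^6, after padding to 64x64). Strassen reduces 8 recursive multiplications to 7 at each level.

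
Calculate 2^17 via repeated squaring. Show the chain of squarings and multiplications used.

Computing 2^17 by squaring (build up from 2^1; each line after the first costs one multiplication):

2^1 = 2
2^2 = (2^1)^2 = 2^2 = 4
2^4 = (2^2)^2 = 4^2 = 16
2^8 = (2^4)^2 = 16^2 = 256
2^16 = (2^8)^2 = 256^2 = 65536
2^17 = 2 * 2^16 = 2 * 65536 = 131072

Result: 131072
Multiplications needed: 5 (5 lines after 2^1)

2^17 = 131072. Using exponentiation by squaring, this requires 5 multiplications. The key idea: if the exponent is even, square the half-power; if odd, multiply by the base once.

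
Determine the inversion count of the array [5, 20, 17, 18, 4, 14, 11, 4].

Finding inversions in [5, 20, 17, 18, 4, 14, 11, 4]:

(0, 4): arr[0]=5 > arr[4]=4
(0, 7): arr[0]=5 > arr[7]=4
(1, 2): arr[1]=20 > arr[2]=17
(1, 3): arr[1]=20 > arr[3]=18
(1, 4): arr[1]=20 > arr[4]=4
(1, 5): arr[1]=20 > arr[5]=14
(1, 6): arr[1]=20 > arr[6]=11
(1, 7): arr[1]=20 > arr[7]=4
(2, 4): arr[2]=17 > arr[4]=4
(2, 5): arr[2]=17 > arr[5]=14
(2, 6): arr[2]=17 > arr[6]=11
(2, 7): arr[2]=17 > arr[7]=4
(3, 4): arr[3]=18 > arr[4]=4
(3, 5): arr[3]=18 > arr[5]=14
(3, 6): arr[3]=18 > arr[6]=11
(3, 7): arr[3]=18 > arr[7]=4
(5, 6): arr[5]=14 > arr[6]=11
(5, 7): arr[5]=14 > arr[7]=4
(6, 7): arr[6]=11 > arr[7]=4

Total inversions: 19

The array has 19 inversion(s): (0,4), (0,7), (1,2), (1,3), (1,4), (1,5), (1,6), (1,7), (2,4), (2,5), (2,6), (2,7), (3,4), (3,5), (3,6), (3,7), (5,6), (5,7), (6,7). Each pair (i,j) satisfies i < j and arr[i] > arr[j].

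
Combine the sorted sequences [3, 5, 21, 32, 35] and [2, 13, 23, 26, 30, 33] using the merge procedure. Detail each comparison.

Merging process:

Compare 3 vs 2: take 2 from right. Merged: [2]
Compare 3 vs 13: take 3 from left. Merged: [2, 3]
Compare 5 vs 13: take 5 from left. Merged: [2, 3, 5]
Compare 21 vs 13: take 13 from right. Merged: [2, 3, 5, 13]
Compare 21 vs 23: take 21 from left. Merged: [2, 3, 5, 13, 21]
Compare 32 vs 23: take 23 from right. Merged: [2, 3, 5, 13, 21, 23]
Compare 32 vs 26: take 26 from right. Merged: [2, 3, 5, 13, 21, 23, 26]
Compare 32 vs 30: take 30 from right. Merged: [2, 3, 5, 13, 21, 23, 26, 30]
Compare 32 vs 33: take 32 from left. Merged: [2, 3, 5, 13, 21, 23, 26, 30, 32]
Compare 35 vs 33: take 33 from right. Merged: [2, 3, 5, 13, 21, 23, 26, 30, 32, 33]
Append remaining from left: [35]. Merged: [2, 3, 5, 13, 21, 23, 26, 30, 32, 33, 35]

Final merged array: [2, 3, 5, 13, 21, 23, 26, 30, 32, 33, 35]
Total comparisons: 10

The merged array is [2, 3, 5, 13, 21, 23, 26, 30, 32, 33, 35], requiring 10 comparisons. The merge step runs in O(n) time where n is the total number of elements.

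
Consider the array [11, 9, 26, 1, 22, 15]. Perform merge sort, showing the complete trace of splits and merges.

Merge sort trace:

Split: [11, 9, 26, 1, 22, 15] -> [11, 9, 26] and [1, 22, 15]
  Split: [11, 9, 26] -> [11] and [9, 26]
    Split: [9, 26] -> [9] and [26]
    Merge: [9] + [26] -> [9, 26]
  Merge: [11] + [9, 26] -> [9, 11, 26]
  Split: [1, 22, 15] -> [1] and [22, 15]
    Split: [22, 15] -> [22] and [15]
    Merge: [22] + [15] -> [15, 22]
  Merge: [1] + [15, 22] -> [1, 15, 22]
Merge: [9, 11, 26] + [1, 15, 22] -> [1, 9, 11, 15, 22, 26]

Final sorted array: [1, 9, 11, 15, 22, 26]

The merge sort proceeds by recursively splitting the array and merging sorted halves.
After all merges, the sorted array is [1, 9, 11, 15, 22, 26].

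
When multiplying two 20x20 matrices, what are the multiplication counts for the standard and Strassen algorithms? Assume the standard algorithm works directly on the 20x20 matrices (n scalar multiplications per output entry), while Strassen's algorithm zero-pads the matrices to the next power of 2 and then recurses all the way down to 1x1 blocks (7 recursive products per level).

Matrix multiplication for 20x20 matrices:

Strassen's algorithm requires power-of-2 dimensions. Pad 20x20 to 32x32 (next power of 2).

Standard algorithm: 20^3 = 8000 multiplications
Strassen's algorithm: 7^(log2(32)) = 7^5 = 16807 multiplications
Difference: 8000 - 16807 = -8807 (Strassen uses MORE here due to padding overhead — for small or just-over-power-of-2 n, padding can outweigh the per-level savings)

Standard: 8000 multiplications (20^3). Strassen: 16807 multiplications (7^5, after padding to 32x32). Strassen reduces 8 recursive multiplications to 7 at each level.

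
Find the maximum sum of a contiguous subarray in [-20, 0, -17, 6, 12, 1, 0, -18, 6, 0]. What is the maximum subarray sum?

Using Kadane's algorithm on [-20, 0, -17, 6, 12, 1, 0, -18, 6, 0]:

Scanning through the array:
Position 1 (value 0): max_ending_here = 0, max_so_far = 0
Position 2 (value -17): max_ending_here = -17, max_so_far = 0
Position 3 (value 6): max_ending_here = 6, max_so_far = 6
Position 4 (value 12): max_ending_here = 18, max_so_far = 18
Position 5 (value 1): max_ending_here = 19, max_so_far = 19
Position 6 (value 0): max_ending_here = 19, max_so_far = 19
Position 7 (value -18): max_ending_here = 1, max_so_far = 19
Position 8 (value 6): max_ending_here = 7, max_so_far = 19
Position 9 (value 0): max_ending_here = 7, max_so_far = 19

Maximum subarray: [6, 12, 1]
Maximum sum: 19

The maximum subarray is [6, 12, 1] with sum 19. This subarray runs from index 3 to index 5.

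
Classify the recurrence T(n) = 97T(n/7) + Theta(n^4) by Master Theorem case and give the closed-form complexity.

Master Theorem for T(n) = 97T(n/7) + O(n^4):

a = 97, b = 7, c = 4
log_b(a) = log_7(97) = 2.3509

Case 3: c = 4 > log_7(97) = 2.3509
T(n) = O(n^4) = O(n^4)

For T(n) = 97T(n/7) + O(n^4): log_7(97) = 2.3509. This is Case 3 of the Master Theorem (c > log_b(a), work dominated by root), giving O(n^4).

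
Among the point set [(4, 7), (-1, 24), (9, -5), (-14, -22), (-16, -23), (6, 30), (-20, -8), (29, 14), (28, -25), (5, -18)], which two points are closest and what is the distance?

Computing all pairwise distances among 10 points:

d((4, 7), (-1, 24)) = 17.72
d((4, 7), (9, -5)) = 13.0
d((4, 7), (-14, -22)) = 34.1321
d((4, 7), (-16, -23)) = 36.0555
d((4, 7), (6, 30)) = 23.0868
d((4, 7), (-20, -8)) = 28.3019
d((4, 7), (29, 14)) = 25.9615
d((4, 7), (28, -25)) = 40.0
d((4, 7), (5, -18)) = 25.02
d((-1, 24), (9, -5)) = 30.6757
d((-1, 24), (-14, -22)) = 47.8017
d((-1, 24), (-16, -23)) = 49.3356
d((-1, 24), (6, 30)) = 9.2195
d((-1, 24), (-20, -8)) = 37.2156
d((-1, 24), (29, 14)) = 31.6228
d((-1, 24), (28, -25)) = 56.9386
d((-1, 24), (5, -18)) = 42.4264
d((9, -5), (-14, -22)) = 28.6007
d((9, -5), (-16, -23)) = 30.8058
d((9, -5), (6, 30)) = 35.1283
d((9, -5), (-20, -8)) = 29.1548
d((9, -5), (29, 14)) = 27.5862
d((9, -5), (28, -25)) = 27.5862
d((9, -5), (5, -18)) = 13.6015
d((-14, -22), (-16, -23)) = 2.2361 <-- minimum
d((-14, -22), (6, 30)) = 55.7136
d((-14, -22), (-20, -8)) = 15.2315
d((-14, -22), (29, 14)) = 56.0803
d((-14, -22), (28, -25)) = 42.107
d((-14, -22), (5, -18)) = 19.4165
d((-16, -23), (6, 30)) = 57.3847
d((-16, -23), (-20, -8)) = 15.5242
d((-16, -23), (29, 14)) = 58.258
d((-16, -23), (28, -25)) = 44.0454
d((-16, -23), (5, -18)) = 21.587
d((6, 30), (-20, -8)) = 46.0435
d((6, 30), (29, 14)) = 28.0179
d((6, 30), (28, -25)) = 59.2368
d((6, 30), (5, -18)) = 48.0104
d((-20, -8), (29, 14)) = 53.7122
d((-20, -8), (28, -25)) = 50.9215
d((-20, -8), (5, -18)) = 26.9258
d((29, 14), (28, -25)) = 39.0128
d((29, 14), (5, -18)) = 40.0
d((28, -25), (5, -18)) = 24.0416

Closest pair: (-14, -22) and (-16, -23) with distance 2.2361

The closest pair is (-14, -22) and (-16, -23) with Euclidean distance 2.2361. For 10 points, brute-force pairwise comparison is shown above. For large n, the divide-and-conquer algorithm (sort by x, recurse on halves, check the dividing strip) achieves O(n log n).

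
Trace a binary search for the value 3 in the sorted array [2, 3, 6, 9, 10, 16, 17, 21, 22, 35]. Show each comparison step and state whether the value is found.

Binary search for 3 in [2, 3, 6, 9, 10, 16, 17, 21, 22, 35]:

lo=0, hi=9, mid=4, arr[mid]=10 -> 10 > 3, search left half
lo=0, hi=3, mid=1, arr[mid]=3 -> Found target at index 1!

Binary search finds 3 at index 1 after 2 comparisons. The search repeatedly halves the search space by comparing with the middle element.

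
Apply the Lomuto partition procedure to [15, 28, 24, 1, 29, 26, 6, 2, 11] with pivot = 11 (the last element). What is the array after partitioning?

Lomuto partition with pivot = 11:

Initial array: [15, 28, 24, 1, 29, 26, 6, 2, 11]

arr[0]=15 > 11: no swap
arr[1]=28 > 11: no swap
arr[2]=24 > 11: no swap
arr[3]=1 <= 11: swap with position 0, array becomes [1, 28, 24, 15, 29, 26, 6, 2, 11]
arr[4]=29 > 11: no swap
arr[5]=26 > 11: no swap
arr[6]=6 <= 11: swap with position 1, array becomes [1, 6, 24, 15, 29, 26, 28, 2, 11]
arr[7]=2 <= 11: swap with position 2, array becomes [1, 6, 2, 15, 29, 26, 28, 24, 11]

Place pivot at position 3: [1, 6, 2, 11, 29, 26, 28, 24, 15]
Pivot position: 3

After partitioning with pivot 11, the array becomes [1, 6, 2, 11, 29, 26, 28, 24, 15]. The pivot is placed at index 3. All elements to the left of the pivot are <= 11, and all elements to the right are > 11.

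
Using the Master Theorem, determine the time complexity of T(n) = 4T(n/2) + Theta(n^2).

Master Theorem for T(n) = 4T(n/2) + O(n^2):

a = 4, b = 2, c = 2
log_b(a) = log_2(4) = 2.0000

Case 2: c = 2 = log_2(4) = 2.0000
T(n) = O(n^2 log n) = O(n^2 log n)

For T(n) = 4T(n/2) + O(n^2): log_2(4) = 2.0000. This is Case 2 of the Master Theorem (c = log_b(a), equal work at all levels), giving O(n^2 log n).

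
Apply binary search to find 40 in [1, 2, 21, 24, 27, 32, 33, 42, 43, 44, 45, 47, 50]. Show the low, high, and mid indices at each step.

Binary search for 40 in [1, 2, 21, 24, 27, 32, 33, 42, 43, 44, 45, 47, 50]:

lo=0, hi=12, mid=6, arr[mid]=33 -> 33 < 40, search right half
lo=7, hi=12, mid=9, arr[mid]=44 -> 44 > 40, search left half
lo=7, hi=8, mid=7, arr[mid]=42 -> 42 > 40, search left half
lo=7 > hi=6, target 40 not found

Binary search determines that 40 is not in the array after 3 comparisons. The search space was exhausted without finding the target.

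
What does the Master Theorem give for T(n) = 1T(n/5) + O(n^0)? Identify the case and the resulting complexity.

Master Theorem for T(n) = 1T(n/5) + O(n^0):

a = 1, b = 5, c = 0
log_b(a) = log_5(1) = 0.0000

Case 2: c = 0 = log_5(1) = 0.0000
T(n) = O(n^0 log n) = O(log n)

For T(n) = 1T(n/5) + O(n^0): log_5(1) = 0.0000. This is Case 2 of the Master Theorem (c = log_b(a), equal work at all levels), giving O(log n).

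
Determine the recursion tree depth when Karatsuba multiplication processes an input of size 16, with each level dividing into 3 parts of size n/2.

For divide and conquer with division factor 2:

Problem sizes at each level:
Level 0: 16
Level 1: 8
Level 2: 4
Level 3: 2
Level 4: 1

The root is level 0 and the size-1 base case is level 4 (the tree spans levels 0 through 4, i.e. 5 levels counting the root), so the depth is the number of divisions: log_2(16) = 4

The recursion tree depth is log_2(16) = 4. At each level, the problem size is divided by 2, so it takes 4 divisions to reduce to a base case of size 1. The algorithm makes 3 recursive calls at each level.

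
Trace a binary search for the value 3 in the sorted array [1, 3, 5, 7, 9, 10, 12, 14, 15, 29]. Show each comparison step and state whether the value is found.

Binary search for 3 in [1, 3, 5, 7, 9, 10, 12, 14, 15, 29]:

lo=0, hi=9, mid=4, arr[mid]=9 -> 9 > 3, search left half
lo=0, hi=3, mid=1, arr[mid]=3 -> Found target at index 1!

Binary search finds 3 at index 1 after 2 comparisons. The search repeatedly halves the search space by comparing with the middle element.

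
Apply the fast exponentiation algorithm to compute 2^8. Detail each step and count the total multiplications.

Computing 2^8 by squaring (build up from 2^1; each line after the first costs one multiplication):

2^1 = 2
2^2 = (2^1)^2 = 2^2 = 4
2^4 = (2^2)^2 = 4^2 = 16
2^8 = (2^4)^2 = 16^2 = 256

Result: 256
Multiplications needed: 3 (3 lines after 2^1)

2^8 = 256. Using exponentiation by squaring, this requires 3 multiplications. The key idea: if the exponent is even, square the half-power; if odd, multiply by the base once.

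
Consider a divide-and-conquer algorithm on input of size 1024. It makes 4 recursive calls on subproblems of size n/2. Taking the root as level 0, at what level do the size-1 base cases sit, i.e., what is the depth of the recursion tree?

For divide and conquer with division factor 2:

Problem sizes at each level:
Level 0: 1024
Level 1: 512
Level 2: 256
Level 3: 128
Level 4: 64
Level 5: 32
Level 6: 16
Level 7: 8
Level 8: 4
Level 9: 2
Level 10: 1

The root is level 0 and the size-1 base case is level 10 (the tree spans levels 0 through 10, i.e. 11 levels counting the root), so the depth is the number of divisions: log_2(1024) = 10

The recursion tree depth is log_2(1024) = 10. At each level, the problem size is divided by 2, so it takes 10 divisions to reduce to a base case of size 1. The algorithm makes 4 recursive calls at each level.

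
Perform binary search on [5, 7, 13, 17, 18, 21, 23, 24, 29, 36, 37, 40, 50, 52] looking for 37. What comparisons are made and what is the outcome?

Binary search for 37 in [5, 7, 13, 17, 18, 21, 23, 24, 29, 36, 37, 40, 50, 52]:

lo=0, hi=13, mid=6, arr[mid]=23 -> 23 < 37, search right half
lo=7, hi=13, mid=10, arr[mid]=37 -> Found target at index 10!

Binary search finds 37 at index 10 after 2 comparisons. The search repeatedly halves the search space by comparing with the middle element.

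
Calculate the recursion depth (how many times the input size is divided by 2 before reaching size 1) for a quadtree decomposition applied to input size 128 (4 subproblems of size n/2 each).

For divide and conquer with division factor 2:

Problem sizes at each level:
Level 0: 128
Level 1: 64
Level 2: 32
Level 3: 16
Level 4: 8
Level 5: 4
Level 6: 2
Level 7: 1

The root is level 0 and the size-1 base case is level 7 (the tree spans levels 0 through 7, i.e. 8 levels counting the root), so the depth is the number of divisions: log_2(128) = 7

The recursion tree depth is log_2(128) = 7. At each level, the problem size is divided by 2, so it takes 7 divisions to reduce to a base case of size 1. The algorithm makes 4 recursive calls at each level.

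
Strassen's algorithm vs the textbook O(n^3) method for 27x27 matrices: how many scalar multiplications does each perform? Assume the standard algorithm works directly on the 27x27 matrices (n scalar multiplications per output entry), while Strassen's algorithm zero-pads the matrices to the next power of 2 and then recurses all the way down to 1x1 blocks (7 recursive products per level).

Matrix multiplication for 27x27 matrices:

Strassen's algorithm requires power-of-2 dimensions. Pad 27x27 to 32x32 (next power of 2).

Standard algorithm: 27^3 = 19683 multiplications
Strassen's algorithm: 7^(log2(32)) = 7^5 = 16807 multiplications
Savings: 19683 - 16807 = 2876 multiplications

Standard: 19683 multiplications (27^3). Strassen: 16807 multiplications (7^5, after padding to 32x32). Strassen reduces 8 recursive multiplications to 7 at each level.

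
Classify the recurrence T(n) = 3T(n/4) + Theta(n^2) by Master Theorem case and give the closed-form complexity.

Master Theorem for T(n) = 3T(n/4) + O(n^2):

a = 3, b = 4, c = 2
log_b(a) = log_4(3) = 0.7925

Case 3: c = 2 > log_4(3) = 0.7925
T(n) = O(n^2) = O(n^2)

For T(n) = 3T(n/4) + O(n^2): log_4(3) = 0.7925. This is Case 3 of the Master Theorem (c > log_b(a), work dominated by root), giving O(n^2).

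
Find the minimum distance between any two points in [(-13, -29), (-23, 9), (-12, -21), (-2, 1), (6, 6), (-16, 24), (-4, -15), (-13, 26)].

Computing all pairwise distances among 8 points:

d((-13, -29), (-23, 9)) = 39.2938
d((-13, -29), (-12, -21)) = 8.0623
d((-13, -29), (-2, 1)) = 31.9531
d((-13, -29), (6, 6)) = 39.8246
d((-13, -29), (-16, 24)) = 53.0848
d((-13, -29), (-4, -15)) = 16.6433
d((-13, -29), (-13, 26)) = 55.0
d((-23, 9), (-12, -21)) = 31.9531
d((-23, 9), (-2, 1)) = 22.4722
d((-23, 9), (6, 6)) = 29.1548
d((-23, 9), (-16, 24)) = 16.5529
d((-23, 9), (-4, -15)) = 30.6105
d((-23, 9), (-13, 26)) = 19.7231
d((-12, -21), (-2, 1)) = 24.1661
d((-12, -21), (6, 6)) = 32.45
d((-12, -21), (-16, 24)) = 45.1774
d((-12, -21), (-4, -15)) = 10.0
d((-12, -21), (-13, 26)) = 47.0106
d((-2, 1), (6, 6)) = 9.434
d((-2, 1), (-16, 24)) = 26.9258
d((-2, 1), (-4, -15)) = 16.1245
d((-2, 1), (-13, 26)) = 27.313
d((6, 6), (-16, 24)) = 28.4253
d((6, 6), (-4, -15)) = 23.2594
d((6, 6), (-13, 26)) = 27.5862
d((-16, 24), (-4, -15)) = 40.8044
d((-16, 24), (-13, 26)) = 3.6056 <-- minimum
d((-4, -15), (-13, 26)) = 41.9762

Closest pair: (-16, 24) and (-13, 26) with distance 3.6056

The closest pair is (-16, 24) and (-13, 26) with Euclidean distance 3.6056. For 8 points, brute-force pairwise comparison is shown above. For large n, the divide-and-conquer algorithm (sort by x, recurse on halves, check the dividing strip) achieves O(n log n).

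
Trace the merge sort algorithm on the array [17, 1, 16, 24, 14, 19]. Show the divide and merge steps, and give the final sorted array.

Merge sort trace:

Split: [17, 1, 16, 24, 14, 19] -> [17, 1, 16] and [24, 14, 19]
  Split: [17, 1, 16] -> [17] and [1, 16]
    Split: [1, 16] -> [1] and [16]
    Merge: [1] + [16] -> [1, 16]
  Merge: [17] + [1, 16] -> [1, 16, 17]
  Split: [24, 14, 19] -> [24] and [14, 19]
    Split: [14, 19] -> [14] and [19]
    Merge: [14] + [19] -> [14, 19]
  Merge: [24] + [14, 19] -> [14, 19, 24]
Merge: [1, 16, 17] + [14, 19, 24] -> [1, 14, 16, 17, 19, 24]

Final sorted array: [1, 14, 16, 17, 19, 24]

The merge sort proceeds by recursively splitting the array and merging sorted halves.
After all merges, the sorted array is [1, 14, 16, 17, 19, 24].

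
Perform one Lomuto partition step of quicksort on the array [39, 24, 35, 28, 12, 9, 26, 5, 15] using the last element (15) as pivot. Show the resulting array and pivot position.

Lomuto partition with pivot = 15:

Initial array: [39, 24, 35, 28, 12, 9, 26, 5, 15]

arr[0]=39 > 15: no swap
arr[1]=24 > 15: no swap
arr[2]=35 > 15: no swap
arr[3]=28 > 15: no swap
arr[4]=12 <= 15: swap with position 0, array becomes [12, 24, 35, 28, 39, 9, 26, 5, 15]
arr[5]=9 <= 15: swap with position 1, array becomes [12, 9, 35, 28, 39, 24, 26, 5, 15]
arr[6]=26 > 15: no swap
arr[7]=5 <= 15: swap with position 2, array becomes [12, 9, 5, 28, 39, 24, 26, 35, 15]

Place pivot at position 3: [12, 9, 5, 15, 39, 24, 26, 35, 28]
Pivot position: 3

After partitioning with pivot 15, the array becomes [12, 9, 5, 15, 39, 24, 26, 35, 28]. The pivot is placed at index 3. All elements to the left of the pivot are <= 15, and all elements to the right are > 15.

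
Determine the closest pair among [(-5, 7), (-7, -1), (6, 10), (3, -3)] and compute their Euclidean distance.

Computing all pairwise distances among 4 points:

d((-5, 7), (-7, -1)) = 8.2462 <-- minimum
d((-5, 7), (6, 10)) = 11.4018
d((-5, 7), (3, -3)) = 12.8062
d((-7, -1), (6, 10)) = 17.0294
d((-7, -1), (3, -3)) = 10.198
d((6, 10), (3, -3)) = 13.3417

Closest pair: (-5, 7) and (-7, -1) with distance 8.2462

The closest pair is (-5, 7) and (-7, -1) with Euclidean distance 8.2462. For 4 points, brute-force pairwise comparison is shown above. For large n, the divide-and-conquer algorithm (sort by x, recurse on halves, check the dividing strip) achieves O(n log n).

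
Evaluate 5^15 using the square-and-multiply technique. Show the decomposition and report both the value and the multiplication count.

Computing 5^15 by squaring (build up from 5^1; each line after the first costs one multiplication):

5^1 = 5
5^2 = (5^1)^2 = 5^2 = 25
5^3 = 5 * 5^2 = 5 * 25 = 125
5^6 = (5^3)^2 = 125^2 = 15625
5^7 = 5 * 5^6 = 5 * 15625 = 78125
5^14 = (5^7)^2 = 78125^2 = 6103515625
5^15 = 5 * 5^14 = 5 * 6103515625 = 30517578125

Result: 30517578125
Multiplications needed: 6 (6 lines after 5^1)

5^15 = 30517578125. Using exponentiation by squaring, this requires 6 multiplications. The key idea: if the exponent is even, square the half-power; if odd, multiply by the base once.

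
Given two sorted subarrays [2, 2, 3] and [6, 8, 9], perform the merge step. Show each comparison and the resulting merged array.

Merging process:

Compare 2 vs 6: take 2 from left. Merged: [2]
Compare 2 vs 6: take 2 from left. Merged: [2, 2]
Compare 3 vs 6: take 3 from left. Merged: [2, 2, 3]
Append remaining from right: [6, 8, 9]. Merged: [2, 2, 3, 6, 8, 9]

Final merged array: [2, 2, 3, 6, 8, 9]
Total comparisons: 3

The merged array is [2, 2, 3, 6, 8, 9], requiring 3 comparisons. The merge step runs in O(n) time where n is the total number of elements.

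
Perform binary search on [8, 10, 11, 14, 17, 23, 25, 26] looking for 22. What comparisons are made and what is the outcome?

Binary search for 22 in [8, 10, 11, 14, 17, 23, 25, 26]:

lo=0, hi=7, mid=3, arr[mid]=14 -> 14 < 22, search right half
lo=4, hi=7, mid=5, arr[mid]=23 -> 23 > 22, search left half
lo=4, hi=4, mid=4, arr[mid]=17 -> 17 < 22, search right half
lo=5 > hi=4, target 22 not found

Binary search determines that 22 is not in the array after 3 comparisons. The search space was exhausted without finding the target.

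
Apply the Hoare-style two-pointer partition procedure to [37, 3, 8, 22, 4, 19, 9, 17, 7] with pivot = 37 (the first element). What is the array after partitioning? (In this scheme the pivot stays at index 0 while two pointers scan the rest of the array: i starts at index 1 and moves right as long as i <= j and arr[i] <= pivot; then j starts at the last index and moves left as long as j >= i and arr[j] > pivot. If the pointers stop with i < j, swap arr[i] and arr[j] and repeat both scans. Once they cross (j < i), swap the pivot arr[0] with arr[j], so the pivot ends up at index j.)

Hoare-style two-pointer partition with pivot = 37:

Initial array: [37, 3, 8, 22, 4, 19, 9, 17, 7]

Pointers start at i = 1, j = 8.
i ends at 9, j ends at 8: the pointers have crossed (j < i), so scanning stops.

Swap pivot arr[0] with arr[8] to place pivot at position 8: [7, 3, 8, 22, 4, 19, 9, 17, 37]
Pivot position: 8

After partitioning with pivot 37, the array becomes [7, 3, 8, 22, 4, 19, 9, 17, 37]. The pivot is placed at index 8. All elements to the left of the pivot are <= 37, and all elements to the right are > 37.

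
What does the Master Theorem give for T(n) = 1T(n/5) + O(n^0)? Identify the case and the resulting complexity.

Master Theorem for T(n) = 1T(n/5) + O(n^0):

a = 1, b = 5, c = 0
log_b(a) = log_5(1) = 0.0000

Case 2: c = 0 = log_5(1) = 0.0000
T(n) = O(n^0 log n) = O(log n)

For T(n) = 1T(n/5) + O(n^0): log_5(1) = 0.0000. This is Case 2 of the Master Theorem (c = log_b(a), equal work at all levels), giving O(log n).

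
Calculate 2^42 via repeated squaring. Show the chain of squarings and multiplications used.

Computing 2^42 by squaring (build up from 2^1; each line after the first costs one multiplication):

2^1 = 2
2^2 = (2^1)^2 = 2^2 = 4
2^4 = (2^2)^2 = 4^2 = 16
2^5 = 2 * 2^4 = 2 * 16 = 32
2^10 = (2^5)^2 = 32^2 = 1024
2^20 = (2^10)^2 = 1024^2 = 1048576
2^21 = 2 * 2^20 = 2 * 1048576 = 2097152
2^42 = (2^21)^2 = 2097152^2 = 4398046511104

Result: 4398046511104
Multiplications needed: 7 (7 lines after 2^1)

2^42 = 4398046511104. Using exponentiation by squaring, this requires 7 multiplications. The key idea: if the exponent is even, square the half-power; if odd, multiply by the base once.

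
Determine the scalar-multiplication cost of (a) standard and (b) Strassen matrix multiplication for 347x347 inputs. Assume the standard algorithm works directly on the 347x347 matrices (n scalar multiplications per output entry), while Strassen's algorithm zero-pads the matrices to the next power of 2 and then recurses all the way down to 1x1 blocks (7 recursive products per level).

Matrix multiplication for 347x347 matrices:

Strassen's algorithm requires power-of-2 dimensions. Pad 347x347 to 512x512 (next power of 2).

Standard algorithm: 347^3 = 41781923 multiplications
Strassen's algorithm: 7^(log2(512)) = 7^9 = 40353607 multiplications
Savings: 41781923 - 40353607 = 1428316 multiplications

Standard: 41781923 multiplications (347^3). Strassen: 40353607 multiplications (7^9, after padding to 512x512). Strassen reduces 8 recursive multiplications to 7 at each level.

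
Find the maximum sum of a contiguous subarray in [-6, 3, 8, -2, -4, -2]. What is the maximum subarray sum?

Using Kadane's algorithm on [-6, 3, 8, -2, -4, -2]:

Scanning through the array:
Position 1 (value 3): max_ending_here = 3, max_so_far = 3
Position 2 (value 8): max_ending_here = 11, max_so_far = 11
Position 3 (value -2): max_ending_here = 9, max_so_far = 11
Position 4 (value -4): max_ending_here = 5, max_so_far = 11
Position 5 (value -2): max_ending_here = 3, max_so_far = 11

Maximum subarray: [3, 8]
Maximum sum: 11

The maximum subarray is [3, 8] with sum 11. This subarray runs from index 1 to index 2.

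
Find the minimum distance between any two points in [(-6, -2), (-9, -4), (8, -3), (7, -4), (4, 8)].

Computing all pairwise distances among 5 points:

d((-6, -2), (-9, -4)) = 3.6056
d((-6, -2), (8, -3)) = 14.0357
d((-6, -2), (7, -4)) = 13.1529
d((-6, -2), (4, 8)) = 14.1421
d((-9, -4), (8, -3)) = 17.0294
d((-9, -4), (7, -4)) = 16.0
d((-9, -4), (4, 8)) = 17.6918
d((8, -3), (7, -4)) = 1.4142 <-- minimum
d((8, -3), (4, 8)) = 11.7047
d((7, -4), (4, 8)) = 12.3693

Closest pair: (8, -3) and (7, -4) with distance 1.4142

The closest pair is (8, -3) and (7, -4) with Euclidean distance 1.4142. For 5 points, brute-force pairwise comparison is shown above. For large n, the divide-and-conquer algorithm (sort by x, recurse on halves, check the dividing strip) achieves O(n log n).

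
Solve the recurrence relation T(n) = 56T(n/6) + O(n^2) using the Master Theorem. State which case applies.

Master Theorem for T(n) = 56T(n/6) + O(n^2):

a = 56, b = 6, c = 2
log_b(a) = log_6(56) = 2.2466

Case 1: c = 2 < log_6(56) = 2.2466
T(n) = O(n^(log_6 56))

For T(n) = 56T(n/6) + O(n^2): log_6(56) = 2.2466. This is Case 1 of the Master Theorem (c < log_b(a), work dominated by leaves), giving O(n^(log_6 56)).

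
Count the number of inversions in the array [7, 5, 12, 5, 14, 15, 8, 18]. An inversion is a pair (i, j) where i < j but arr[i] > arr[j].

Finding inversions in [7, 5, 12, 5, 14, 15, 8, 18]:

(0, 1): arr[0]=7 > arr[1]=5
(0, 3): arr[0]=7 > arr[3]=5
(2, 3): arr[2]=12 > arr[3]=5
(2, 6): arr[2]=12 > arr[6]=8
(4, 6): arr[4]=14 > arr[6]=8
(5, 6): arr[5]=15 > arr[6]=8

Total inversions: 6

The array has 6 inversion(s): (0,1), (0,3), (2,3), (2,6), (4,6), (5,6). Each pair (i,j) satisfies i < j and arr[i] > arr[j].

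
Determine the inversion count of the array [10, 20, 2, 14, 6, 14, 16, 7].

Finding inversions in [10, 20, 2, 14, 6, 14, 16, 7]:

(0, 2): arr[0]=10 > arr[2]=2
(0, 4): arr[0]=10 > arr[4]=6
(0, 7): arr[0]=10 > arr[7]=7
(1, 2): arr[1]=20 > arr[2]=2
(1, 3): arr[1]=20 > arr[3]=14
(1, 4): arr[1]=20 > arr[4]=6
(1, 5): arr[1]=20 > arr[5]=14
(1, 6): arr[1]=20 > arr[6]=16
(1, 7): arr[1]=20 > arr[7]=7
(3, 4): arr[3]=14 > arr[4]=6
(3, 7): arr[3]=14 > arr[7]=7
(5, 7): arr[5]=14 > arr[7]=7
(6, 7): arr[6]=16 > arr[7]=7

Total inversions: 13

The array has 13 inversion(s): (0,2), (0,4), (0,7), (1,2), (1,3), (1,4), (1,5), (1,6), (1,7), (3,4), (3,7), (5,7), (6,7). Each pair (i,j) satisfies i < j and arr[i] > arr[j].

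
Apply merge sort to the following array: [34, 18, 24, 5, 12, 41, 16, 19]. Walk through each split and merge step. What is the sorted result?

Merge sort trace:

Split: [34, 18, 24, 5, 12, 41, 16, 19] -> [34, 18, 24, 5] and [12, 41, 16, 19]
  Split: [34, 18, 24, 5] -> [34, 18] and [24, 5]
    Split: [34, 18] -> [34] and [18]
    Merge: [34] + [18] -> [18, 34]
    Split: [24, 5] -> [24] and [5]
    Merge: [24] + [5] -> [5, 24]
  Merge: [18, 34] + [5, 24] -> [5, 18, 24, 34]
  Split: [12, 41, 16, 19] -> [12, 41] and [16, 19]
    Split: [12, 41] -> [12] and [41]
    Merge: [12] + [41] -> [12, 41]
    Split: [16, 19] -> [16] and [19]
    Merge: [16] + [19] -> [16, 19]
  Merge: [12, 41] + [16, 19] -> [12, 16, 19, 41]
Merge: [5, 18, 24, 34] + [12, 16, 19, 41] -> [5, 12, 16, 18, 19, 24, 34, 41]

Final sorted array: [5, 12, 16, 18, 19, 24, 34, 41]

The merge sort proceeds by recursively splitting the array and merging sorted halves.
After all merges, the sorted array is [5, 12, 16, 18, 19, 24, 34, 41].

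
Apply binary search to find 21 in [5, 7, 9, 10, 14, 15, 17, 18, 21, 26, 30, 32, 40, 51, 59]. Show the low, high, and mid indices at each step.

Binary search for 21 in [5, 7, 9, 10, 14, 15, 17, 18, 21, 26, 30, 32, 40, 51, 59]:

lo=0, hi=14, mid=7, arr[mid]=18 -> 18 < 21, search right half
lo=8, hi=14, mid=11, arr[mid]=32 -> 32 > 21, search left half
lo=8, hi=10, mid=9, arr[mid]=26 -> 26 > 21, search left half
lo=8, hi=8, mid=8, arr[mid]=21 -> Found target at index 8!

Binary search finds 21 at index 8 after 4 comparisons. The search repeatedly halves the search space by comparing with the middle element.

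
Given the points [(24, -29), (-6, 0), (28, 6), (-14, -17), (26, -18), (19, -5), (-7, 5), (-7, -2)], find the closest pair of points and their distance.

Computing all pairwise distances among 8 points:

d((24, -29), (-6, 0)) = 41.7253
d((24, -29), (28, 6)) = 35.2278
d((24, -29), (-14, -17)) = 39.8497
d((24, -29), (26, -18)) = 11.1803
d((24, -29), (19, -5)) = 24.5153
d((24, -29), (-7, 5)) = 46.0109
d((24, -29), (-7, -2)) = 41.1096
d((-6, 0), (28, 6)) = 34.5254
d((-6, 0), (-14, -17)) = 18.7883
d((-6, 0), (26, -18)) = 36.7151
d((-6, 0), (19, -5)) = 25.4951
d((-6, 0), (-7, 5)) = 5.099
d((-6, 0), (-7, -2)) = 2.2361 <-- minimum
d((28, 6), (-14, -17)) = 47.8853
d((28, 6), (26, -18)) = 24.0832
d((28, 6), (19, -5)) = 14.2127
d((28, 6), (-7, 5)) = 35.0143
d((28, 6), (-7, -2)) = 35.9026
d((-14, -17), (26, -18)) = 40.0125
d((-14, -17), (19, -5)) = 35.1141
d((-14, -17), (-7, 5)) = 23.0868
d((-14, -17), (-7, -2)) = 16.5529
d((26, -18), (19, -5)) = 14.7648
d((26, -18), (-7, 5)) = 40.2244
d((26, -18), (-7, -2)) = 36.6742
d((19, -5), (-7, 5)) = 27.8568
d((19, -5), (-7, -2)) = 26.1725
d((-7, 5), (-7, -2)) = 7.0

Closest pair: (-6, 0) and (-7, -2) with distance 2.2361

The closest pair is (-6, 0) and (-7, -2) with Euclidean distance 2.2361. For 8 points, brute-force pairwise comparison is shown above. For large n, the divide-and-conquer algorithm (sort by x, recurse on halves, check the dividing strip) achieves O(n log n).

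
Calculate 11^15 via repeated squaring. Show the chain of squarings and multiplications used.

Computing 11^15 by squaring (build up from 11^1; each line after the first costs one multiplication):

11^1 = 11
11^2 = (11^1)^2 = 11^2 = 121
11^3 = 11 * 11^2 = 11 * 121 = 1331
11^6 = (11^3)^2 = 1331^2 = 1771561
11^7 = 11 * 11^6 = 11 * 1771561 = 19487171
11^14 = (11^7)^2 = 19487171^2 = 379749833583241
11^15 = 11 * 11^14 = 11 * 379749833583241 = 4177248169415651

Result: 4177248169415651
Multiplications needed: 6 (6 lines after 11^1)

11^15 = 4177248169415651. Using exponentiation by squaring, this requires 6 multiplications. The key idea: if the exponent is even, square the half-power; if odd, multiply by the base once.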